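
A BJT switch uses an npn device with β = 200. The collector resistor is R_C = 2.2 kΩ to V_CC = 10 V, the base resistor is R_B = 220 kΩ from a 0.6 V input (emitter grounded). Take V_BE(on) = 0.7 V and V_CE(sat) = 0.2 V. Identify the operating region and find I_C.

cutoff; I_C ≈ 0

V_BB = 0.6 V ≤ V_BE(on) = 0.7 V, so the base-emitter junction is not forward biased.
The transistor is in cutoff: I_B = I_C = 0.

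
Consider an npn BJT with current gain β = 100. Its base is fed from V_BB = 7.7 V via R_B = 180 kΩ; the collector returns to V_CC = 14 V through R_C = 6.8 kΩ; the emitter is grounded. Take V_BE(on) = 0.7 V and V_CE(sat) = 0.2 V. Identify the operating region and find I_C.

Assume active: I_B = (7.7 − 0.7)/180 = 0.0389 mA, giving I_C = β·I_B = 3.89 mA.
But then V_CE = 14 − 3.89×6.8 = -12.4 V < V_CE(sat) = 0.2 V — impossible in the active region.
So the transistor is saturated. With V_CE = 0.2 V, I_C = (V_CC − 0.2)/R_C = 13.8/6.8 = 2.03 mA.
Check: β·I_B = 3.89 mA > I_C = 2.03 mA, confirming saturation.

saturation; I_C ≈ 2 mA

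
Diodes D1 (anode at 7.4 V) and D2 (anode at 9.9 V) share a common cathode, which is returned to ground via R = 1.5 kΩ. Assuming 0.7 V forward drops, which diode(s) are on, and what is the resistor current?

Only D2 conducts; I_R ≈ 6.1 mA

Assume both conduct. Then node N would need to be at both 7.4−0.7 = 6.7 V and 9.9−0.7 = 9.2 V, which is impossible.
Assume only D2 conducts: V_N = 9.9 − 0.7 = 9.2 V, so I_R = 9.2/1.5 = 6.13 mA.
Check D1: its anode-to-cathode voltage is 7.4 − 9.2 = -1.8 V < 0.7 V, so it is off. The assumption is consistent.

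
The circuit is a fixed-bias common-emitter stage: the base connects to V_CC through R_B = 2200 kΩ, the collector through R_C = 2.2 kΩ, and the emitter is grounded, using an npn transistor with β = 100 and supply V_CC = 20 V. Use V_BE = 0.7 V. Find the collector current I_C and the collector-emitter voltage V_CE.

Base loop: V_CC = I_B·R_B + V_BE, so I_B = (20 − 0.7)/2200 kΩ = 0.00877 mA.
In the active region I_C = β·I_B = 100 × 0.00877 = 0.877 mA.
Collector loop: V_CE = V_CC − I_C·R_C = 20 − 0.877×2.2 = 18.1 V.
Since V_CE = 18.1 V > V_CE(sat) ≈ 0.2 V, the transistor is in the active region as assumed.

I_C ≈ 0.88 mA, V_CE ≈ 18 V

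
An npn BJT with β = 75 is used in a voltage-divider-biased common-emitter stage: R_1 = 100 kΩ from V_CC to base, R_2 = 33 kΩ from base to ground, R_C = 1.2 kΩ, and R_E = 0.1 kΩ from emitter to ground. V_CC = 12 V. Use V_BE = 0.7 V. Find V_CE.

Thevenize the base divider: V_Th = V_CC·R_2/(R_1+R_2) = 12×33/133 = 2.98 V, R_Th = R_1‖R_2 = 24.8 kΩ.
Base-emitter loop: V_Th = I_B·R_Th + V_BE + (β+1)I_B·R_E, so I_B = (2.98 − 0.7) / (24.8 + 76×0.1) = 0.0703 mA.
I_C = β·I_B = 75×0.0703 = 5.27 mA, and I_E = (β+1)I_B = 5.34 mA.
V_CE = V_CC − I_C·R_C − I_E·R_E = 12 − 5.27×1.2 − 5.34×0.1 = 5.14 V.
V_CE = 5.14 V > 0.2 V confirms active-region operation.

V_CE ≈ 5.1 V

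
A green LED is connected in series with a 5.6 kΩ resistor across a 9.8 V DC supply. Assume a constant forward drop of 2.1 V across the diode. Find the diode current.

KVL around the loop: 9.8 = V_D + I·R = 2.1 + I × 5.6 kΩ.
So I = (9.8 − 2.1) / 5.6 kΩ = 7.7 / 5.6 = 1.38 mA.

I ≈ 1.4 mA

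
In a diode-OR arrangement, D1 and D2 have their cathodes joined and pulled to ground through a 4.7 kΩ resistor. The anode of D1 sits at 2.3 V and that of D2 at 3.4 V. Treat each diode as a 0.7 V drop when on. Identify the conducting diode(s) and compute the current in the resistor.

Only D2 conducts; I_R ≈ 0.57 mA

Assume both conduct. Then node N would need to be at both 2.3−0.7 = 1.6 V and 3.4−0.7 = 2.7 V, which is impossible.
Assume only D2 conducts: V_N = 3.4 − 0.7 = 2.7 V, so I_R = 2.7/4.7 = 0.574 mA.
Check D1: its anode-to-cathode voltage is 2.3 − 2.7 = -0.4 V < 0.7 V, so it is off. The assumption is consistent.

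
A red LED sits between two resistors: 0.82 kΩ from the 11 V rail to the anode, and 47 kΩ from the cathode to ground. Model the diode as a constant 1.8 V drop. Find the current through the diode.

I ≈ 0.19 mA

The two resistors are in series with the diode, so KVL gives 11 = I·0.82 + 1.8 + I·47.
I = (11 − 1.8) / (0.82 + 47) kΩ = 9.2 / 47.8 = 0.192 mA.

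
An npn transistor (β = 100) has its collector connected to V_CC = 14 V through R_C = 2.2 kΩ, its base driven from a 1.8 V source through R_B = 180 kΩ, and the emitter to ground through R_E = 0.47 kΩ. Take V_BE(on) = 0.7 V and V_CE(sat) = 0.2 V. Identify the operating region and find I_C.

Assume active. Base-emitter loop: I_B = (V_BB − V_BE)/(R_B + (β+1)R_E) = (1.8 − 0.7)/(180 + 101×0.47) = 0.00484 mA.
I_C = β·I_B = 100×0.00484 = 0.484 mA.
V_CE = V_CC − I_C·R_C − I_E·R_E = 14 − 0.484×2.2 − 0.488×0.47 = 12.7 V > V_CE(sat), so the active-region assumption holds.

active; I_C ≈ 0.48 mA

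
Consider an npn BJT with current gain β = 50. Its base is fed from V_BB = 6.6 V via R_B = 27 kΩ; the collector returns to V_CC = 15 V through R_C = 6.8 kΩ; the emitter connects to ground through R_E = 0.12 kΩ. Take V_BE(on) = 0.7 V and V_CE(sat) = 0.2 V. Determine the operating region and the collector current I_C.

saturation; I_C ≈ 2.1 mA

Assume active: I_B = (6.6 − 0.7)/(27 + 51×0.12) = 0.178 mA, I_C = β·I_B = 8.91 mA.
Then V_CE = 15 − 8.91×6.8 − 9.09×0.12 = -46.7 V < 0.2 V — the active assumption fails.
Re-solve with V_CE = 0.2 V. KCL at the emitter: V_E/R_E = (V_BB−0.7−V_E)/R_B + (V_CC−0.2−V_E)/R_C, giving V_E = 0.281 V.
I_C = (V_CC − 0.2 − V_E)/R_C = (14.8 − 0.281)/6.8 = 2.14 mA.
Check: I_B = (5.9 − 0.281)/27 = 0.208 mA, and β·I_B = 10.4 mA > I_C, confirming saturation.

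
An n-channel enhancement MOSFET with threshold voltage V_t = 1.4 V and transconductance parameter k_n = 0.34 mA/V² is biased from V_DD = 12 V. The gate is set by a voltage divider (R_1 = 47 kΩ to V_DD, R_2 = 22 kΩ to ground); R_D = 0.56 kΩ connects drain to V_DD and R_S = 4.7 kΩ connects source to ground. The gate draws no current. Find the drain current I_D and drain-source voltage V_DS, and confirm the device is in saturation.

I_D ≈ 0.26 mA, V_DS ≈ 11 V

V_G = V_DD·R_2/(R_1+R_2) = 12×22/69 = 3.83 V.
Assume saturation: I_D = (k_n/2)(V_GS − V_t)² with V_GS = V_G − I_D·R_S = 3.83 − 4.7·I_D.
Substituting gives 3.76·I_D² − 4.88·I_D + 1 = 0, with roots I_D = 0.255 or 1.04 mA.
The root I_D = 1.04 mA gives V_GS = -1.08 V ≤ V_t, so take I_D = 0.255 mA.
Then V_GS = 2.63 V and V_DS = V_DD − I_D(R_D+R_S) = 12 − 0.255×5.26 = 10.7 V.
Saturation requires V_DS ≥ V_GS − V_t = 1.23 V; 10.7 ≥ 1.23 ✓.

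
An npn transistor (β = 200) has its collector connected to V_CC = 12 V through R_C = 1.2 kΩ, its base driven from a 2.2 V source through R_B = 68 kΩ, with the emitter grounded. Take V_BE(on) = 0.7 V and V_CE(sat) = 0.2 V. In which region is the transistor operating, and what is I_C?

Assume active. Base-emitter loop: I_B = (V_BB − V_BE)/R_B = (2.2 − 0.7)/68 = 0.0221 mA.
I_C = β·I_B = 200×0.0221 = 4.41 mA.
V_CE = V_CC − I_C·R_C = 12 − 4.41×1.2 = 6.71 V > V_CE(sat), so the active-region assumption holds.

active; I_C ≈ 4.4 mA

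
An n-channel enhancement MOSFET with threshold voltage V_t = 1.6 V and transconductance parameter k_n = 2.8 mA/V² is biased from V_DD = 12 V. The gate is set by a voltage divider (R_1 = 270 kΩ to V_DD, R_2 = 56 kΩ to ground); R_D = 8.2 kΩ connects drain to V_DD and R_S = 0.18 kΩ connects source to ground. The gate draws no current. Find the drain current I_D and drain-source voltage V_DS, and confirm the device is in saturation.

V_G = V_DD·R_2/(R_1+R_2) = 12×56/326 = 2.06 V.
Assume saturation: I_D = (k_n/2)(V_GS − V_t)² with V_GS = V_G − I_D·R_S = 2.06 − 0.18·I_D.
Substituting gives 0.0454·I_D² − 1.23·I_D + 0.298 = 0, with roots I_D = 0.244 or 26.9 mA.
The root I_D = 26.9 mA gives V_GS = -2.79 V ≤ V_t, so take I_D = 0.244 mA.
Then V_GS = 2.02 V and V_DS = V_DD − I_D(R_D+R_S) = 12 − 0.244×8.38 = 9.96 V.
Saturation requires V_DS ≥ V_GS − V_t = 0.417 V; 9.96 ≥ 0.417 ✓.

I_D ≈ 0.24 mA, V_DS ≈ 10 V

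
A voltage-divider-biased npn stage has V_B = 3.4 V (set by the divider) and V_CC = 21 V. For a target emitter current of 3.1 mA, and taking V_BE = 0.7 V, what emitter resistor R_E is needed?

R_E ≈ 0.87 kΩ

V_E = V_B − V_BE = 3.4 − 0.7 = 2.7 V.
R_E = V_E / I_E = 2.7 / 3.1 = 0.871 kΩ.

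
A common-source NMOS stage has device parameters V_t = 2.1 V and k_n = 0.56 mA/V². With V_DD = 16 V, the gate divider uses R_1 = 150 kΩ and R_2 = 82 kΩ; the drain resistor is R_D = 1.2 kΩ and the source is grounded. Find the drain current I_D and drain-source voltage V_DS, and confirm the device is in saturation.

V_G = V_DD·R_2/(R_1+R_2) = 16×82/232 = 5.66 V. With the source grounded, V_GS = V_G = 5.66 V.
Assume saturation: I_D = (k_n/2)(V_GS − V_t)² = (0.56/2)×(5.66 − 2.1)² = 0.28×3.56² = 3.54 mA.
V_DS = V_DD − I_D·R_D = 16 − 3.54×1.2 = 11.8 V.
Saturation requires V_DS ≥ V_GS − V_t = 3.56 V; 11.8 ≥ 3.56 ✓.

I_D ≈ 3.5 mA, V_DS ≈ 12 V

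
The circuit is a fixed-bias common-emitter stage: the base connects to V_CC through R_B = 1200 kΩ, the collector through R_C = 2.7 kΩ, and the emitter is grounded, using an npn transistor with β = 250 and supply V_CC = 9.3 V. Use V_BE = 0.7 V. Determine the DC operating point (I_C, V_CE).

Base loop: V_CC = I_B·R_B + V_BE, so I_B = (9.3 − 0.7)/1200 kΩ = 0.00717 mA.
In the active region I_C = β·I_B = 250 × 0.00717 = 1.79 mA.
Collector loop: V_CE = V_CC − I_C·R_C = 9.3 − 1.79×2.7 = 4.46 V.
Since V_CE = 4.46 V > V_CE(sat) ≈ 0.2 V, the transistor is in the active region as assumed.

I_C ≈ 1.8 mA, V_CE ≈ 4.5 V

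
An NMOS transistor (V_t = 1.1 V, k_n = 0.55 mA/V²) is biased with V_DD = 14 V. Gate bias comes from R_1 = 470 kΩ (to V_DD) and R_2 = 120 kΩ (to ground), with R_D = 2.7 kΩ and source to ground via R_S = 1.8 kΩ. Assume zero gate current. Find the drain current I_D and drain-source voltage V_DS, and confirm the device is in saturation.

I_D ≈ 0.35 mA, V_DS ≈ 12 V

V_G = V_DD·R_2/(R_1+R_2) = 14×120/590 = 2.85 V.
Assume saturation: I_D = (k_n/2)(V_GS − V_t)² with V_GS = V_G − I_D·R_S = 2.85 − 1.8·I_D.
Substituting gives 0.891·I_D² − 2.73·I_D + 0.84 = 0, with roots I_D = 0.347 or 2.72 mA.
The root I_D = 2.72 mA gives V_GS = -2.04 V ≤ V_t, so take I_D = 0.347 mA.
Then V_GS = 2.22 V and V_DS = V_DD − I_D(R_D+R_S) = 14 − 0.347×4.5 = 12.4 V.
Saturation requires V_DS ≥ V_GS − V_t = 1.12 V; 12.4 ≥ 1.12 ✓.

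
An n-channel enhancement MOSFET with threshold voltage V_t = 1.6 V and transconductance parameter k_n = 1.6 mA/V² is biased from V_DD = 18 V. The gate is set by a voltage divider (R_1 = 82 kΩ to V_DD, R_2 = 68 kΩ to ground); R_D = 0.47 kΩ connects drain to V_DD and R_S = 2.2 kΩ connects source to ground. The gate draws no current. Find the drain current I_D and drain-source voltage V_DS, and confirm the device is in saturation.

I_D ≈ 2.2 mA, V_DS ≈ 12 V

V_G = V_DD·R_2/(R_1+R_2) = 18×68/150 = 8.16 V.
Assume saturation: I_D = (k_n/2)(V_GS − V_t)² with V_GS = V_G − I_D·R_S = 8.16 − 2.2·I_D.
Substituting gives 3.87·I_D² − 24.1·I_D + 34.4 = 0, with roots I_D = 2.22 or 4 mA.
The root I_D = 4 mA gives V_GS = -0.635 V ≤ V_t, so take I_D = 2.22 mA.
Then V_GS = 3.27 V and V_DS = V_DD − I_D(R_D+R_S) = 18 − 2.22×2.67 = 12.1 V.
Saturation requires V_DS ≥ V_GS − V_t = 1.67 V; 12.1 ≥ 1.67 ✓.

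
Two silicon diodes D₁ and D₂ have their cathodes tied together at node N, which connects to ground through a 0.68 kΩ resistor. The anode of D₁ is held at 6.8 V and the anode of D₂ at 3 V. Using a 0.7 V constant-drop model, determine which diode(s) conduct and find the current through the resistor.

Assume both conduct. Then node N would need to be at both 6.8−0.7 = 6.1 V and 3−0.7 = 2.3 V, which is impossible.
Assume only D₁ conducts: V_N = 6.8 − 0.7 = 6.1 V, so I_R = 6.1/0.68 = 8.97 mA.
Check D₂: its anode-to-cathode voltage is 3 − 6.1 = -3.1 V < 0.7 V, so it is off. The assumption is consistent.

Only D₁ conducts; I_R ≈ 9 mA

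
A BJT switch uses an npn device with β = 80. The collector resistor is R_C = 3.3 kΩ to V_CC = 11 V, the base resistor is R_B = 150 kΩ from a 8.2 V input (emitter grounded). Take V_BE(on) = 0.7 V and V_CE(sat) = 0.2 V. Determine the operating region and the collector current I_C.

saturation; I_C ≈ 3.3 mA

Assume active: I_B = (8.2 − 0.7)/150 = 0.05 mA, giving I_C = β·I_B = 4 mA.
But then V_CE = 11 − 4×3.3 = -2.2 V < V_CE(sat) = 0.2 V — impossible in the active region.
So the transistor is saturated. With V_CE = 0.2 V, I_C = (V_CC − 0.2)/R_C = 10.8/3.3 = 3.27 mA.
Check: β·I_B = 4 mA > I_C = 3.27 mA, confirming saturation.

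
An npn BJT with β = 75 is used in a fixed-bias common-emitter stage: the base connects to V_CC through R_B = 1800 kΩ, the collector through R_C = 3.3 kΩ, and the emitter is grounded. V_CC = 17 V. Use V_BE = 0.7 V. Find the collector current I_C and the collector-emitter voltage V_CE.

I_C ≈ 0.68 mA, V_CE ≈ 15 V

Base loop: V_CC = I_B·R_B + V_BE, so I_B = (17 − 0.7)/1800 kΩ = 0.00906 mA.
In the active region I_C = β·I_B = 75 × 0.00906 = 0.679 mA.
Collector loop: V_CE = V_CC − I_C·R_C = 17 − 0.679×3.3 = 14.8 V.
Since V_CE = 14.8 V > V_CE(sat) ≈ 0.2 V, the transistor is in the active region as assumed.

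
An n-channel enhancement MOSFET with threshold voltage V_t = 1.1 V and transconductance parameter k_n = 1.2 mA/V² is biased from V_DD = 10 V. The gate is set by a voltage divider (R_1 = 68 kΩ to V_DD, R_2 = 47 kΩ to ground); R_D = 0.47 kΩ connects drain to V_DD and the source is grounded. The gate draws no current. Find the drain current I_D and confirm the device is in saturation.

I_D ≈ 5.4 mA

V_G = V_DD·R_2/(R_1+R_2) = 10×47/115 = 4.09 V. With the source grounded, V_GS = V_G = 4.09 V.
Assume saturation: I_D = (k_n/2)(V_GS − V_t)² = (1.2/2)×(4.09 − 1.1)² = 0.6×2.99² = 5.35 mA.
V_DS = V_DD − I_D·R_D = 10 − 5.35×0.47 = 7.48 V.
Saturation requires V_DS ≥ V_GS − V_t = 2.99 V; 7.48 ≥ 2.99 ✓.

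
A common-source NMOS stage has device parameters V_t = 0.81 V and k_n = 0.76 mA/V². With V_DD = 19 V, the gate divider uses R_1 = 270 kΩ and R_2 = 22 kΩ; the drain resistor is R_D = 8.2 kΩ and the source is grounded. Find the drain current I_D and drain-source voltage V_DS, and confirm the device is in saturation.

V_G = V_DD·R_2/(R_1+R_2) = 19×22/292 = 1.43 V. With the source grounded, V_GS = V_G = 1.43 V.
Assume saturation: I_D = (k_n/2)(V_GS − V_t)² = (0.76/2)×(1.43 − 0.81)² = 0.38×0.622² = 0.147 mA.
V_DS = V_DD − I_D·R_D = 19 − 0.147×8.2 = 17.8 V.
Saturation requires V_DS ≥ V_GS − V_t = 0.622 V; 17.8 ≥ 0.622 ✓.

I_D ≈ 0.15 mA, V_DS ≈ 18 V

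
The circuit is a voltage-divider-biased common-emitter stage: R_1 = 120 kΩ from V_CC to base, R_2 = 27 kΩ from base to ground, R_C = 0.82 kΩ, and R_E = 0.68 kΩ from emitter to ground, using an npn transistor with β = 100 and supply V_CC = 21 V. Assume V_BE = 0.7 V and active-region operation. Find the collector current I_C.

I_C ≈ 3.5 mA

Thevenize the base divider: V_Th = V_CC·R_2/(R_1+R_2) = 21×27/147 = 3.86 V, R_Th = R_1‖R_2 = 22 kΩ.
Base-emitter loop: V_Th = I_B·R_Th + V_BE + (β+1)I_B·R_E, so I_B = (3.86 − 0.7) / (22 + 101×0.68) = 0.0348 mA.
I_C = β·I_B = 100×0.0348 = 3.48 mA, and I_E = (β+1)I_B = 3.51 mA.
V_CE = V_CC − I_C·R_C − I_E·R_E = 21 − 3.48×0.82 − 3.51×0.68 = 15.8 V.
V_CE = 15.8 V > 0.2 V confirms active-region operation.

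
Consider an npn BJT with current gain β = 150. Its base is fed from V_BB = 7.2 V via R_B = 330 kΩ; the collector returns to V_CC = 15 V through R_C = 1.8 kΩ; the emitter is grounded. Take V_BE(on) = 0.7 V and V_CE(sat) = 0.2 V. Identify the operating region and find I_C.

Assume active. Base-emitter loop: I_B = (V_BB − V_BE)/R_B = (7.2 − 0.7)/330 = 0.0197 mA.
I_C = β·I_B = 150×0.0197 = 2.95 mA.
V_CE = V_CC − I_C·R_C = 15 − 2.95×1.8 = 9.68 V > V_CE(sat), so the active-region assumption holds.

active; I_C ≈ 3 mA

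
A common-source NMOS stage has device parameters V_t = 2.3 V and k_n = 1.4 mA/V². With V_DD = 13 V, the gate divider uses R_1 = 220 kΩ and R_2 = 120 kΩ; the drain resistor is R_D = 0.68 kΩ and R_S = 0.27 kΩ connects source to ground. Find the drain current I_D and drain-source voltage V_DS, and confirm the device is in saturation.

V_G = V_DD·R_2/(R_1+R_2) = 13×120/340 = 4.59 V.
Assume saturation: I_D = (k_n/2)(V_GS − V_t)² with V_GS = V_G − I_D·R_S = 4.59 − 0.27·I_D.
Substituting gives 0.051·I_D² − 1.86·I_D + 3.67 = 0, with roots I_D = 2.08 or 34.5 mA.
The root I_D = 34.5 mA gives V_GS = -4.72 V ≤ V_t, so take I_D = 2.08 mA.
Then V_GS = 4.03 V and V_DS = V_DD − I_D(R_D+R_S) = 13 − 2.08×0.95 = 11 V.
Saturation requires V_DS ≥ V_GS − V_t = 1.73 V; 11 ≥ 1.73 ✓.

I_D ≈ 2.1 mA, V_DS ≈ 11 V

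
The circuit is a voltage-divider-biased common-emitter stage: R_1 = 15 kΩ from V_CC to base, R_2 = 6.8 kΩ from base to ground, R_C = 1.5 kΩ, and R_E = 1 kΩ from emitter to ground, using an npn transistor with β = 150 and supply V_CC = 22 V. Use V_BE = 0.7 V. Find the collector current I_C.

Thevenize the base divider: V_Th = V_CC·R_2/(R_1+R_2) = 22×6.8/21.8 = 6.86 V, R_Th = R_1‖R_2 = 4.68 kΩ.
Base-emitter loop: V_Th = I_B·R_Th + V_BE + (β+1)I_B·R_E, so I_B = (6.86 − 0.7) / (4.68 + 151×1) = 0.0396 mA.
I_C = β·I_B = 150×0.0396 = 5.94 mA, and I_E = (β+1)I_B = 5.98 mA.
V_CE = V_CC − I_C·R_C − I_E·R_E = 22 − 5.94×1.5 − 5.98×1 = 7.12 V.
V_CE = 7.12 V > 0.2 V confirms active-region operation.

I_C ≈ 5.9 mA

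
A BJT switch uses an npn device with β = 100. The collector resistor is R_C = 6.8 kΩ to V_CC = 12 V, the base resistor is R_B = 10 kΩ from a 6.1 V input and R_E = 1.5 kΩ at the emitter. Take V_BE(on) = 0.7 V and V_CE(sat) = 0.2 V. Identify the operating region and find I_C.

saturation; I_C ≈ 1.4 mA

Assume active: I_B = (6.1 − 0.7)/(10 + 101×1.5) = 0.0334 mA, I_C = β·I_B = 3.34 mA.
Then V_CE = 12 − 3.34×6.8 − 3.38×1.5 = -15.8 V < 0.2 V — the active assumption fails.
Re-solve with V_CE = 0.2 V. KCL at the emitter: V_E/R_E = (V_BB−0.7−V_E)/R_B + (V_CC−0.2−V_E)/R_C, giving V_E = 2.49 V.
I_C = (V_CC − 0.2 − V_E)/R_C = (11.8 − 2.49)/6.8 = 1.37 mA.
Check: I_B = (5.4 − 2.49)/10 = 0.291 mA, and β·I_B = 29.1 mA > I_C, confirming saturation.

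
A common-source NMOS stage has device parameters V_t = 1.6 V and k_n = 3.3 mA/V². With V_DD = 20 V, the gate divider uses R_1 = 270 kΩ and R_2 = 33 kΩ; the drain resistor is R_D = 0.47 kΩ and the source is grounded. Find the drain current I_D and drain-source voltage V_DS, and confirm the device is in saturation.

V_G = V_DD·R_2/(R_1+R_2) = 20×33/303 = 2.18 V. With the source grounded, V_GS = V_G = 2.18 V.
Assume saturation: I_D = (k_n/2)(V_GS − V_t)² = (3.3/2)×(2.18 − 1.6)² = 1.65×0.578² = 0.552 mA.
V_DS = V_DD − I_D·R_D = 20 − 0.552×0.47 = 19.7 V.
Saturation requires V_DS ≥ V_GS − V_t = 0.578 V; 19.7 ≥ 0.578 ✓.

I_D ≈ 0.55 mA, V_DS ≈ 20 V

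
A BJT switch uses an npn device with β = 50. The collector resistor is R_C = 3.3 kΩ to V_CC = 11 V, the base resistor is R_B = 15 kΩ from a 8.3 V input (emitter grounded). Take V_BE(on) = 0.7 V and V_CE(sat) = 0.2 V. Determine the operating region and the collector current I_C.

Assume active: I_B = (8.3 − 0.7)/15 = 0.507 mA, giving I_C = β·I_B = 25.3 mA.
But then V_CE = 11 − 25.3×3.3 = -72.6 V < V_CE(sat) = 0.2 V — impossible in the active region.
So the transistor is saturated. With V_CE = 0.2 V, I_C = (V_CC − 0.2)/R_C = 10.8/3.3 = 3.27 mA.
Check: β·I_B = 25.3 mA > I_C = 3.27 mA, confirming saturation.

saturation; I_C ≈ 3.3 mA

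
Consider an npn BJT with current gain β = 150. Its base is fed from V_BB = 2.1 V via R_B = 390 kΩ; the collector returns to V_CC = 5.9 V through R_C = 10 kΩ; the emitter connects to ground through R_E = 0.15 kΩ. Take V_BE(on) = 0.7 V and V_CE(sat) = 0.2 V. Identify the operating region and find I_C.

Assume active. Base-emitter loop: I_B = (V_BB − V_BE)/(R_B + (β+1)R_E) = (2.1 − 0.7)/(390 + 151×0.15) = 0.00339 mA.
I_C = β·I_B = 150×0.00339 = 0.509 mA.
V_CE = V_CC − I_C·R_C − I_E·R_E = 5.9 − 0.509×10 − 0.512×0.15 = 0.734 V > V_CE(sat), so the active-region assumption holds.

active; I_C ≈ 0.51 mA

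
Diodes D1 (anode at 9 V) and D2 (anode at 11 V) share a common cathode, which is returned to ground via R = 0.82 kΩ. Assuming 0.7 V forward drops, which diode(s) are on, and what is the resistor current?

Assume both conduct. Then node N would need to be at both 9−0.7 = 8.3 V and 11−0.7 = 10.3 V, which is impossible.
Assume only D2 conducts: V_N = 11 − 0.7 = 10.3 V, so I_R = 10.3/0.82 = 12.6 mA.
Check D1: its anode-to-cathode voltage is 9 − 10.3 = -1.3 V < 0.7 V, so it is off. The assumption is consistent.

Only D2 conducts; I_R ≈ 13 mA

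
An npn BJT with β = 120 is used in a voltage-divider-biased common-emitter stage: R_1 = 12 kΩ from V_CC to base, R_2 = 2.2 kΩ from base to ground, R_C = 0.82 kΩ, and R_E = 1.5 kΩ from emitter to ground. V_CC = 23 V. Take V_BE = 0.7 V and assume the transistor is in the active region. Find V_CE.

Thevenize the base divider: V_Th = V_CC·R_2/(R_1+R_2) = 23×2.2/14.2 = 3.56 V, R_Th = R_1‖R_2 = 1.86 kΩ.
Base-emitter loop: V_Th = I_B·R_Th + V_BE + (β+1)I_B·R_E, so I_B = (3.56 − 0.7) / (1.86 + 121×1.5) = 0.0156 mA.
I_C = β·I_B = 120×0.0156 = 1.87 mA, and I_E = (β+1)I_B = 1.89 mA.
V_CE = V_CC − I_C·R_C − I_E·R_E = 23 − 1.87×0.82 − 1.89×1.5 = 18.6 V.
V_CE = 18.6 V > 0.2 V confirms active-region operation.

V_CE ≈ 19 V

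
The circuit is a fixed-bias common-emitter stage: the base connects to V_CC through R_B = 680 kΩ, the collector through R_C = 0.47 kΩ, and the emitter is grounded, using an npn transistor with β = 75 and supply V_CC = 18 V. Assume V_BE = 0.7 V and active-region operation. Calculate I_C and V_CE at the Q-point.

Base loop: V_CC = I_B·R_B + V_BE, so I_B = (18 − 0.7)/680 kΩ = 0.0254 mA.
In the active region I_C = β·I_B = 75 × 0.0254 = 1.91 mA.
Collector loop: V_CE = V_CC − I_C·R_C = 18 − 1.91×0.47 = 17.1 V.
Since V_CE = 17.1 V > V_CE(sat) ≈ 0.2 V, the transistor is in the active region as assumed.

I_C ≈ 1.9 mA, V_CE ≈ 17 V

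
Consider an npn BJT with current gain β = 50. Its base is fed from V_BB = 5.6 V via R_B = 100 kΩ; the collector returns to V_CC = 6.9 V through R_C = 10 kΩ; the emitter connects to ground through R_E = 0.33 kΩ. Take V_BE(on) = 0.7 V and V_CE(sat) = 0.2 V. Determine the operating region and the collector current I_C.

Assume active: I_B = (5.6 − 0.7)/(100 + 51×0.33) = 0.0419 mA, I_C = β·I_B = 2.1 mA.
Then V_CE = 6.9 − 2.1×10 − 2.14×0.33 = -14.8 V < 0.2 V — the active assumption fails.
Re-solve with V_CE = 0.2 V. KCL at the emitter: V_E/R_E = (V_BB−0.7−V_E)/R_B + (V_CC−0.2−V_E)/R_C, giving V_E = 0.229 V.
I_C = (V_CC − 0.2 − V_E)/R_C = (6.7 − 0.229)/10 = 0.647 mA.
Check: I_B = (4.9 − 0.229)/100 = 0.0467 mA, and β·I_B = 2.34 mA > I_C, confirming saturation.

saturation; I_C ≈ 0.65 mA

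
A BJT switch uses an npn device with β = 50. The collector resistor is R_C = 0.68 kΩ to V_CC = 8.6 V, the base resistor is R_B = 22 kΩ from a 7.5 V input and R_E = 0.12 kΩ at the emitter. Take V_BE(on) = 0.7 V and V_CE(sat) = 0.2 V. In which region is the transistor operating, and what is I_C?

Assume active: I_B = (7.5 − 0.7)/(22 + 51×0.12) = 0.242 mA, I_C = β·I_B = 12.1 mA.
Then V_CE = 8.6 − 12.1×0.68 − 12.3×0.12 = -1.1 V < 0.2 V — the active assumption fails.
Re-solve with V_CE = 0.2 V. KCL at the emitter: V_E/R_E = (V_BB−0.7−V_E)/R_B + (V_CC−0.2−V_E)/R_C, giving V_E = 1.29 V.
I_C = (V_CC − 0.2 − V_E)/R_C = (8.4 − 1.29)/0.68 = 10.5 mA.
Check: I_B = (6.8 − 1.29)/22 = 0.251 mA, and β·I_B = 12.5 mA > I_C, confirming saturation.

saturation; I_C ≈ 10 mA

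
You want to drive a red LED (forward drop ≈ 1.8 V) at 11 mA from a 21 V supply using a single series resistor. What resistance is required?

R ≈ 1.7 kΩ

The resistor drops V_S − V_D = 21 − 1.8 = 19.2 V at 11 mA.
R = 19.2 V / 11 mA = 1.75 kΩ.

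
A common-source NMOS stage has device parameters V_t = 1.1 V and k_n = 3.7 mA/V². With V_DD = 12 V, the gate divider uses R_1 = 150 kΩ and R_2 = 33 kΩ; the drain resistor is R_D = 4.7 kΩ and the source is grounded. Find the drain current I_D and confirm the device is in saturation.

I_D ≈ 2.1 mA

V_G = V_DD·R_2/(R_1+R_2) = 12×33/183 = 2.16 V. With the source grounded, V_GS = V_G = 2.16 V.
Assume saturation: I_D = (k_n/2)(V_GS − V_t)² = (3.7/2)×(2.16 − 1.1)² = 1.85×1.06² = 2.09 mA.
V_DS = V_DD − I_D·R_D = 12 − 2.09×4.7 = 2.16 V.
Saturation requires V_DS ≥ V_GS − V_t = 1.06 V; 2.16 ≥ 1.06 ✓.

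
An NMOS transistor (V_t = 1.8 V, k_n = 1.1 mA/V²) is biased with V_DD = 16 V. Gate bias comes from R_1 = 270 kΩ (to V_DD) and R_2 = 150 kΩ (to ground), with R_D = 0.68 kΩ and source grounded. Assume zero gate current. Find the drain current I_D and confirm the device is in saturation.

I_D ≈ 8.4 mA

V_G = V_DD·R_2/(R_1+R_2) = 16×150/420 = 5.71 V. With the source grounded, V_GS = V_G = 5.71 V.
Assume saturation: I_D = (k_n/2)(V_GS − V_t)² = (1.1/2)×(5.71 − 1.8)² = 0.55×3.91² = 8.43 mA.
V_DS = V_DD − I_D·R_D = 16 − 8.43×0.68 = 10.3 V.
Saturation requires V_DS ≥ V_GS − V_t = 3.91 V; 10.3 ≥ 3.91 ✓.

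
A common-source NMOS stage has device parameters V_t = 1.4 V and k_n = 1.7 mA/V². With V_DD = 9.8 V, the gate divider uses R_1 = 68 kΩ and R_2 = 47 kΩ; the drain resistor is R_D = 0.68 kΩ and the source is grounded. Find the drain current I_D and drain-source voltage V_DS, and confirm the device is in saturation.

V_G = V_DD·R_2/(R_1+R_2) = 9.8×47/115 = 4.01 V. With the source grounded, V_GS = V_G = 4.01 V.
Assume saturation: I_D = (k_n/2)(V_GS − V_t)² = (1.7/2)×(4.01 − 1.4)² = 0.85×2.61² = 5.77 mA.
V_DS = V_DD − I_D·R_D = 9.8 − 5.77×0.68 = 5.88 V.
Saturation requires V_DS ≥ V_GS − V_t = 2.61 V; 5.88 ≥ 2.61 ✓.

I_D ≈ 5.8 mA, V_DS ≈ 5.9 V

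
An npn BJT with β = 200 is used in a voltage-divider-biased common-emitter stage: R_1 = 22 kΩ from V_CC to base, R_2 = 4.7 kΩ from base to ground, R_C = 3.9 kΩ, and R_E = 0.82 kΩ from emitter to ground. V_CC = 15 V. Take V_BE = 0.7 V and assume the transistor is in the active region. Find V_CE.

V_CE ≈ 4.1 V

Thevenize the base divider: V_Th = V_CC·R_2/(R_1+R_2) = 15×4.7/26.7 = 2.64 V, R_Th = R_1‖R_2 = 3.87 kΩ.
Base-emitter loop: V_Th = I_B·R_Th + V_BE + (β+1)I_B·R_E, so I_B = (2.64 − 0.7) / (3.87 + 201×0.82) = 0.0115 mA.
I_C = β·I_B = 200×0.0115 = 2.3 mA, and I_E = (β+1)I_B = 2.31 mA.
V_CE = V_CC − I_C·R_C − I_E·R_E = 15 − 2.3×3.9 − 2.31×0.82 = 4.13 V.
V_CE = 4.13 V > 0.2 V confirms active-region operation.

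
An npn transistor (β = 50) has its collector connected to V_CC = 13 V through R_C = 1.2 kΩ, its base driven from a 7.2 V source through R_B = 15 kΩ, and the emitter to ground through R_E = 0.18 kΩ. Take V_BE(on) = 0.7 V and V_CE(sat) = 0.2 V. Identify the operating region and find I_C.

Assume active: I_B = (7.2 − 0.7)/(15 + 51×0.18) = 0.269 mA, I_C = β·I_B = 13.4 mA.
Then V_CE = 13 − 13.4×1.2 − 13.7×0.18 = -5.6 V < 0.2 V — the active assumption fails.
Re-solve with V_CE = 0.2 V. KCL at the emitter: V_E/R_E = (V_BB−0.7−V_E)/R_B + (V_CC−0.2−V_E)/R_C, giving V_E = 1.72 V.
I_C = (V_CC − 0.2 − V_E)/R_C = (12.8 − 1.72)/1.2 = 9.23 mA.
Check: I_B = (6.5 − 1.72)/15 = 0.319 mA, and β·I_B = 15.9 mA > I_C, confirming saturation.

saturation; I_C ≈ 9.2 mA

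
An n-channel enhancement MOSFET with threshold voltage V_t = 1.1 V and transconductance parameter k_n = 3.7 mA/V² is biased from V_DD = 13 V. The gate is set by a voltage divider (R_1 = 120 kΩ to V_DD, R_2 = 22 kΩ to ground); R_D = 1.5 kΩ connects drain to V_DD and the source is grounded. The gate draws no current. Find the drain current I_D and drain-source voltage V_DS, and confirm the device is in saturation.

I_D ≈ 1.5 mA, V_DS ≈ 11 V

V_G = V_DD·R_2/(R_1+R_2) = 13×22/142 = 2.01 V. With the source grounded, V_GS = V_G = 2.01 V.
Assume saturation: I_D = (k_n/2)(V_GS − V_t)² = (3.7/2)×(2.01 − 1.1)² = 1.85×0.914² = 1.55 mA.
V_DS = V_DD − I_D·R_D = 13 − 1.55×1.5 = 10.7 V.
Saturation requires V_DS ≥ V_GS − V_t = 0.914 V; 10.7 ≥ 0.914 ✓.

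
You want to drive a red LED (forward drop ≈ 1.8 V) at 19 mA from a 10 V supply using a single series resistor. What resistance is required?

The resistor drops V_S − V_D = 10 − 1.8 = 8.2 V at 19 mA.
R = 8.2 V / 19 mA = 0.432 kΩ.

R ≈ 0.43 kΩ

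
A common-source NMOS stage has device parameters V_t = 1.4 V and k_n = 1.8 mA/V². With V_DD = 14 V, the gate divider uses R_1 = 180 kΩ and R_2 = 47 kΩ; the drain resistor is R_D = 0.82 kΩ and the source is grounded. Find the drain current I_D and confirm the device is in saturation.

I_D ≈ 2 mA

V_G = V_DD·R_2/(R_1+R_2) = 14×47/227 = 2.9 V. With the source grounded, V_GS = V_G = 2.9 V.
Assume saturation: I_D = (k_n/2)(V_GS − V_t)² = (1.8/2)×(2.9 − 1.4)² = 0.9×1.5² = 2.02 mA.
V_DS = V_DD − I_D·R_D = 14 − 2.02×0.82 = 12.3 V.
Saturation requires V_DS ≥ V_GS − V_t = 1.5 V; 12.3 ≥ 1.5 ✓.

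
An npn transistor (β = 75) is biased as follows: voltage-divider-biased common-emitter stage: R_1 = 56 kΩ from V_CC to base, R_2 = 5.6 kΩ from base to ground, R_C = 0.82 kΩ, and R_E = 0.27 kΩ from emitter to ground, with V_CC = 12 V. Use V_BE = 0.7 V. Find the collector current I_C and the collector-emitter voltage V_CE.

I_C ≈ 1.1 mA, V_CE ≈ 11 V

Thevenize the base divider: V_Th = V_CC·R_2/(R_1+R_2) = 12×5.6/61.6 = 1.09 V, R_Th = R_1‖R_2 = 5.09 kΩ.
Base-emitter loop: V_Th = I_B·R_Th + V_BE + (β+1)I_B·R_E, so I_B = (1.09 − 0.7) / (5.09 + 76×0.27) = 0.0153 mA.
I_C = β·I_B = 75×0.0153 = 1.14 mA, and I_E = (β+1)I_B = 1.16 mA.
V_CE = V_CC − I_C·R_C − I_E·R_E = 12 − 1.14×0.82 − 1.16×0.27 = 10.7 V.
V_CE = 10.7 V > 0.2 V confirms active-region operation.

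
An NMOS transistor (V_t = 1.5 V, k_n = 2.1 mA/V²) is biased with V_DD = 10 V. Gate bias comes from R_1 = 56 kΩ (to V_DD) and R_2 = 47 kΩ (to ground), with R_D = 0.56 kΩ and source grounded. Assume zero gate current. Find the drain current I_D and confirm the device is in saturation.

V_G = V_DD·R_2/(R_1+R_2) = 10×47/103 = 4.56 V. With the source grounded, V_GS = V_G = 4.56 V.
Assume saturation: I_D = (k_n/2)(V_GS − V_t)² = (2.1/2)×(4.56 − 1.5)² = 1.05×3.06² = 9.85 mA.
V_DS = V_DD − I_D·R_D = 10 − 9.85×0.56 = 4.48 V.
Saturation requires V_DS ≥ V_GS − V_t = 3.06 V; 4.48 ≥ 3.06 ✓.

I_D ≈ 9.9 mA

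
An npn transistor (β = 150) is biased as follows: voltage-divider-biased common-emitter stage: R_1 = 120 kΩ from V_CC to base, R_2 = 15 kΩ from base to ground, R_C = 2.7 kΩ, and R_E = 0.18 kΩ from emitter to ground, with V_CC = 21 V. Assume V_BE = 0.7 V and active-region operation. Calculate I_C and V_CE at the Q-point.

I_C ≈ 6 mA, V_CE ≈ 3.6 V

Thevenize the base divider: V_Th = V_CC·R_2/(R_1+R_2) = 21×15/135 = 2.33 V, R_Th = R_1‖R_2 = 13.3 kΩ.
Base-emitter loop: V_Th = I_B·R_Th + V_BE + (β+1)I_B·R_E, so I_B = (2.33 − 0.7) / (13.3 + 151×0.18) = 0.0403 mA.
I_C = β·I_B = 150×0.0403 = 6.05 mA, and I_E = (β+1)I_B = 6.09 mA.
V_CE = V_CC − I_C·R_C − I_E·R_E = 21 − 6.05×2.7 − 6.09×0.18 = 3.58 V.
V_CE = 3.58 V > 0.2 V confirms active-region operation.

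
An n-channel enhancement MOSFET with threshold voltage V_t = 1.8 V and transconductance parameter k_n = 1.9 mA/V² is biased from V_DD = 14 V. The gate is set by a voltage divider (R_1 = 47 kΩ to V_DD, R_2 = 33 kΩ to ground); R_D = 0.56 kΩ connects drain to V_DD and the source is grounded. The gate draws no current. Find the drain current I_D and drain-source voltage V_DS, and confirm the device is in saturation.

V_G = V_DD·R_2/(R_1+R_2) = 14×33/80 = 5.78 V. With the source grounded, V_GS = V_G = 5.78 V.
Assume saturation: I_D = (k_n/2)(V_GS − V_t)² = (1.9/2)×(5.78 − 1.8)² = 0.95×3.98² = 15 mA.
V_DS = V_DD − I_D·R_D = 14 − 15×0.56 = 5.59 V.
Saturation requires V_DS ≥ V_GS − V_t = 3.98 V; 5.59 ≥ 3.98 ✓.

I_D ≈ 15 mA, V_DS ≈ 5.6 V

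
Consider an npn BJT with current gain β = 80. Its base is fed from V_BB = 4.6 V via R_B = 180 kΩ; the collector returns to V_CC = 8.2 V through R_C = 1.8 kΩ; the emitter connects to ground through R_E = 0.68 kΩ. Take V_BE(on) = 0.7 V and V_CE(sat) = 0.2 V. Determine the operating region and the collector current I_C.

active; I_C ≈ 1.3 mA

Assume active. Base-emitter loop: I_B = (V_BB − V_BE)/(R_B + (β+1)R_E) = (4.6 − 0.7)/(180 + 81×0.68) = 0.0166 mA.
I_C = β·I_B = 80×0.0166 = 1.33 mA.
V_CE = V_CC − I_C·R_C − I_E·R_E = 8.2 − 1.33×1.8 − 1.34×0.68 = 4.9 V > V_CE(sat), so the active-region assumption holds.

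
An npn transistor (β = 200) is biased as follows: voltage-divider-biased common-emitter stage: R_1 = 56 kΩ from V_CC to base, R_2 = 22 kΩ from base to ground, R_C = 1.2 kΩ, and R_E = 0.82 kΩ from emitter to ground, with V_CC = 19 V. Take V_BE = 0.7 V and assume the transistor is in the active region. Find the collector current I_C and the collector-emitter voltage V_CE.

Thevenize the base divider: V_Th = V_CC·R_2/(R_1+R_2) = 19×22/78 = 5.36 V, R_Th = R_1‖R_2 = 15.8 kΩ.
Base-emitter loop: V_Th = I_B·R_Th + V_BE + (β+1)I_B·R_E, so I_B = (5.36 − 0.7) / (15.8 + 201×0.82) = 0.0258 mA.
I_C = β·I_B = 200×0.0258 = 5.16 mA, and I_E = (β+1)I_B = 5.18 mA.
V_CE = V_CC − I_C·R_C − I_E·R_E = 19 − 5.16×1.2 − 5.18×0.82 = 8.56 V.
V_CE = 8.56 V > 0.2 V confirms active-region operation.

I_C ≈ 5.2 mA, V_CE ≈ 8.6 V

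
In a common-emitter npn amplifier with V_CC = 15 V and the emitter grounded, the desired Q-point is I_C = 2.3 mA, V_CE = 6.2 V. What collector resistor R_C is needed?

R_C ≈ 3.8 kΩ

Collector loop: V_CC = I_C·R_C + V_CE.
R_C = (V_CC − V_CE)/I_C = (15 − 6.2)/2.3 = 3.83 kΩ.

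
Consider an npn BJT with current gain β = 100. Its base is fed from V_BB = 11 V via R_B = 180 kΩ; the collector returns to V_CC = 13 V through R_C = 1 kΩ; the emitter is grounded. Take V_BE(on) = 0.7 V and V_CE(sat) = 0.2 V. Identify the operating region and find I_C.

active; I_C ≈ 5.7 mA

Assume active. Base-emitter loop: I_B = (V_BB − V_BE)/R_B = (11 − 0.7)/180 = 0.0572 mA.
I_C = β·I_B = 100×0.0572 = 5.72 mA.
V_CE = V_CC − I_C·R_C = 13 − 5.72×1 = 7.28 V > V_CE(sat), so the active-region assumption holds.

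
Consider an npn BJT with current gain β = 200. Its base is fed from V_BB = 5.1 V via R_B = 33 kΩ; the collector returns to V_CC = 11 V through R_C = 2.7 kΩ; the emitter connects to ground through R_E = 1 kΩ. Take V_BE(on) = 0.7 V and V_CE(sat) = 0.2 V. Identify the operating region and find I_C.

Assume active: I_B = (5.1 − 0.7)/(33 + 201×1) = 0.0188 mA, I_C = β·I_B = 3.76 mA.
Then V_CE = 11 − 3.76×2.7 − 3.78×1 = -2.93 V < 0.2 V — the active assumption fails.
Re-solve with V_CE = 0.2 V. KCL at the emitter: V_E/R_E = (V_BB−0.7−V_E)/R_B + (V_CC−0.2−V_E)/R_C, giving V_E = 2.95 V.
I_C = (V_CC − 0.2 − V_E)/R_C = (10.8 − 2.95)/2.7 = 2.91 mA.
Check: I_B = (4.4 − 2.95)/33 = 0.0439 mA, and β·I_B = 8.78 mA > I_C, confirming saturation.

saturation; I_C ≈ 2.9 mA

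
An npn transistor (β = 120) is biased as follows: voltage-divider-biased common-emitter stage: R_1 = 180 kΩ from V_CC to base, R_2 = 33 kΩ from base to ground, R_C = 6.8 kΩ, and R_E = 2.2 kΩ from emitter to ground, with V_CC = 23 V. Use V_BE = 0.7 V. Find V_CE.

Thevenize the base divider: V_Th = V_CC·R_2/(R_1+R_2) = 23×33/213 = 3.56 V, R_Th = R_1‖R_2 = 27.9 kΩ.
Base-emitter loop: V_Th = I_B·R_Th + V_BE + (β+1)I_B·R_E, so I_B = (3.56 − 0.7) / (27.9 + 121×2.2) = 0.00974 mA.
I_C = β·I_B = 120×0.00974 = 1.17 mA, and I_E = (β+1)I_B = 1.18 mA.
V_CE = V_CC − I_C·R_C − I_E·R_E = 23 − 1.17×6.8 − 1.18×2.2 = 12.5 V.
V_CE = 12.5 V > 0.2 V confirms active-region operation.

V_CE ≈ 12 V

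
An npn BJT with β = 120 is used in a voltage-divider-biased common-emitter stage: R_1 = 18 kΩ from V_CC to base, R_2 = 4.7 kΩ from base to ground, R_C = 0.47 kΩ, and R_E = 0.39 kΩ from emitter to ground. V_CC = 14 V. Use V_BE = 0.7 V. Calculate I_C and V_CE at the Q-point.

I_C ≈ 5.2 mA, V_CE ≈ 9.5 V

Thevenize the base divider: V_Th = V_CC·R_2/(R_1+R_2) = 14×4.7/22.7 = 2.9 V, R_Th = R_1‖R_2 = 3.73 kΩ.
Base-emitter loop: V_Th = I_B·R_Th + V_BE + (β+1)I_B·R_E, so I_B = (2.9 − 0.7) / (3.73 + 121×0.39) = 0.0432 mA.
I_C = β·I_B = 120×0.0432 = 5.18 mA, and I_E = (β+1)I_B = 5.22 mA.
V_CE = V_CC − I_C·R_C − I_E·R_E = 14 − 5.18×0.47 − 5.22×0.39 = 9.53 V.
V_CE = 9.53 V > 0.2 V confirms active-region operation.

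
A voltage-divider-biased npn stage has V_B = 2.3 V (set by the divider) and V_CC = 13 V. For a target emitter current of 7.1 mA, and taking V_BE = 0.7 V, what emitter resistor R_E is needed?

R_E ≈ 0.23 kΩ

V_E = V_B − V_BE = 2.3 − 0.7 = 1.6 V.
R_E = V_E / I_E = 1.6 / 7.1 = 0.225 kΩ.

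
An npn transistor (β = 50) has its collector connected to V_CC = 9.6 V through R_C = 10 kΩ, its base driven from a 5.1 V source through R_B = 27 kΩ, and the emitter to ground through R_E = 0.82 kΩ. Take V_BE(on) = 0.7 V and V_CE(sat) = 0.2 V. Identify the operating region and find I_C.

Assume active: I_B = (5.1 − 0.7)/(27 + 51×0.82) = 0.0639 mA, I_C = β·I_B = 3.2 mA.
Then V_CE = 9.6 − 3.2×10 − 3.26×0.82 = -25 V < 0.2 V — the active assumption fails.
Re-solve with V_CE = 0.2 V. KCL at the emitter: V_E/R_E = (V_BB−0.7−V_E)/R_B + (V_CC−0.2−V_E)/R_C, giving V_E = 0.813 V.
I_C = (V_CC − 0.2 − V_E)/R_C = (9.4 − 0.813)/10 = 0.859 mA.
Check: I_B = (4.4 − 0.813)/27 = 0.133 mA, and β·I_B = 6.64 mA > I_C, confirming saturation.

saturation; I_C ≈ 0.86 mA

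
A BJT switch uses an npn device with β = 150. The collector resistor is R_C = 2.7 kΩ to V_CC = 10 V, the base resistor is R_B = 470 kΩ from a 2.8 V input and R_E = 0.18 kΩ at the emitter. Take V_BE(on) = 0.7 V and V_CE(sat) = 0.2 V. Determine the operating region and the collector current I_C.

Assume active. Base-emitter loop: I_B = (V_BB − V_BE)/(R_B + (β+1)R_E) = (2.8 − 0.7)/(470 + 151×0.18) = 0.00422 mA.
I_C = β·I_B = 150×0.00422 = 0.634 mA.
V_CE = V_CC − I_C·R_C − I_E·R_E = 10 − 0.634×2.7 − 0.638×0.18 = 8.17 V > V_CE(sat), so the active-region assumption holds.

active; I_C ≈ 0.63 mA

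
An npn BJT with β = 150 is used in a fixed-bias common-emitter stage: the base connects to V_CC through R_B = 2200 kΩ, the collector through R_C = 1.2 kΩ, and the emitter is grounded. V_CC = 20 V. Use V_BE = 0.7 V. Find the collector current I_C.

I_C ≈ 1.3 mA

Base loop: V_CC = I_B·R_B + V_BE, so I_B = (20 − 0.7)/2200 kΩ = 0.00877 mA.
In the active region I_C = β·I_B = 150 × 0.00877 = 1.32 mA.
Collector loop: V_CE = V_CC − I_C·R_C = 20 − 1.32×1.2 = 18.4 V.
Since V_CE = 18.4 V > V_CE(sat) ≈ 0.2 V, the transistor is in the active region as assumed.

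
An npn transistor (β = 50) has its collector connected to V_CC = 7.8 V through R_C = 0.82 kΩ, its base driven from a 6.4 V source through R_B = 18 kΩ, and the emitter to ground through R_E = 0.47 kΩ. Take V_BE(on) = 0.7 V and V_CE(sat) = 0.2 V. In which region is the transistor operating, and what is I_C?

Assume active: I_B = (6.4 − 0.7)/(18 + 51×0.47) = 0.136 mA, I_C = β·I_B = 6.79 mA.
Then V_CE = 7.8 − 6.79×0.82 − 6.93×0.47 = -1.02 V < 0.2 V — the active assumption fails.
Re-solve with V_CE = 0.2 V. KCL at the emitter: V_E/R_E = (V_BB−0.7−V_E)/R_B + (V_CC−0.2−V_E)/R_C, giving V_E = 2.82 V.
I_C = (V_CC − 0.2 − V_E)/R_C = (7.6 − 2.82)/0.82 = 5.83 mA.
Check: I_B = (5.7 − 2.82)/18 = 0.16 mA, and β·I_B = 8.01 mA > I_C, confirming saturation.

saturation; I_C ≈ 5.8 mA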